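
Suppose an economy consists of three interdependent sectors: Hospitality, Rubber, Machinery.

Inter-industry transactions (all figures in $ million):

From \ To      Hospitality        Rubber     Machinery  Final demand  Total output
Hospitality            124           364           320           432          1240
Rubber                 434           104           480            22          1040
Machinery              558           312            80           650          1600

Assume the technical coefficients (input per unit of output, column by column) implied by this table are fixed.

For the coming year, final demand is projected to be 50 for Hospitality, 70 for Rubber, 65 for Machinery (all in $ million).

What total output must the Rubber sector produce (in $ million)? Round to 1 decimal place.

x_R = 234.2

Technical coefficients a_ij = z_ij / X_j:
  a_HH = 124/1240 = 0.10, a_RH = 434/1240 = 0.35, a_MH = 558/1240 = 0.45
  a_HR = 364/1040 = 0.35, a_RR = 104/1040 = 0.10, a_MR = 312/1040 = 0.30
  a_HM = 320/1600 = 0.20, a_RM = 480/1600 = 0.30, a_MM = 80/1600 = 0.05
I − A =
  [   0.90    -0.35    -0.20]
  [  -0.35     0.90    -0.30]
  [  -0.45    -0.30     0.95]
Cofactors of I−A, C_ij = (−1)^(i+j)·(minor ij) (rows/columns in the sector order above):
  C_11 = (0.90)(0.95) − (-0.30)(-0.30) = 0.7650
  C_12 = −[(-0.35)(0.95) − (-0.30)(-0.45)] = 0.4675
  C_13 = (-0.35)(-0.30) − (0.90)(-0.45) = 0.5100
  C_21 = −[(-0.35)(0.95) − (-0.20)(-0.30)] = 0.3925
  C_22 = (0.90)(0.95) − (-0.20)(-0.45) = 0.7650
  C_23 = −[(0.90)(-0.30) − (-0.35)(-0.45)] = 0.4275
  C_31 = (-0.35)(-0.30) − (-0.20)(0.90) = 0.2850
  C_32 = −[(0.90)(-0.30) − (-0.20)(-0.35)] = 0.3400
  C_33 = (0.90)(0.90) − (-0.35)(-0.35) = 0.6875
det(I−A) = Σ_j (I−A)_1j·C_1j = (0.90)(0.7650) + (-0.35)(0.4675) + (-0.20)(0.5100) = 0.422875
adj(I−A) = Cᵀ =
  [ 0.7650   0.3925   0.2850]
  [ 0.4675   0.7650   0.3400]
  [ 0.5100   0.4275   0.6875]
(I − A)⁻¹ = adj(I−A) / det(I−A) ≈
  [   1.8090     0.9282     0.6740]
  [   1.1055     1.8090     0.8040]
  [   1.2060     1.0109     1.6258]
x = (I − A)⁻¹ d = adj(I−A)·d / det(I−A), with det(I−A) = 0.422875:
  x_H = (0.7650·50 + 0.3925·70 + 0.2850·65) / 0.422875 = 84.25 / 0.422875 ≈ 199.2
  x_R = (0.4675·50 + 0.7650·70 + 0.3400·65) / 0.422875 = 99.025 / 0.422875 ≈ 234.2
  x_M = (0.5100·50 + 0.4275·70 + 0.6875·65) / 0.422875 = 100.1125 / 0.422875 ≈ 236.7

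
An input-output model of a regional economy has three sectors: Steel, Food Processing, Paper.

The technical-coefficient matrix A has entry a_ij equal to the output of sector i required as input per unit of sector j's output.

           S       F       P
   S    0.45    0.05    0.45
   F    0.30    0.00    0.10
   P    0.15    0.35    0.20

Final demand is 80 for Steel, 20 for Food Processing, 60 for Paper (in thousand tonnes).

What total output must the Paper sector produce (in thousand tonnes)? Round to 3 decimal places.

x_P = 192.668

I − A =
  [   0.55    -0.05    -0.45]
  [  -0.30     1.00    -0.10]
  [  -0.15    -0.35     0.80]
Cofactors of I−A, C_ij = (−1)^(i+j)·(minor ij) (rows/columns in the sector order above):
  C_11 = (1.00)(0.80) − (-0.10)(-0.35) = 0.7650
  C_12 = −[(-0.30)(0.80) − (-0.10)(-0.15)] = 0.2550
  C_13 = (-0.30)(-0.35) − (1.00)(-0.15) = 0.2550
  C_21 = −[(-0.05)(0.80) − (-0.45)(-0.35)] = 0.1975
  C_22 = (0.55)(0.80) − (-0.45)(-0.15) = 0.3725
  C_23 = −[(0.55)(-0.35) − (-0.05)(-0.15)] = 0.2000
  C_31 = (-0.05)(-0.10) − (-0.45)(1.00) = 0.4550
  C_32 = −[(0.55)(-0.10) − (-0.45)(-0.30)] = 0.1900
  C_33 = (0.55)(1.00) − (-0.05)(-0.30) = 0.5350
det(I−A) = Σ_j (I−A)_1j·C_1j = (0.55)(0.7650) + (-0.05)(0.2550) + (-0.45)(0.2550) = 0.29325
adj(I−A) = Cᵀ =
  [ 0.7650   0.1975   0.4550]
  [ 0.2550   0.3725   0.1900]
  [ 0.2550   0.2000   0.5350]
(I − A)⁻¹ = adj(I−A) / det(I−A) ≈
  [   2.6087     0.6735     1.5516]
  [   0.8696     1.2702     0.6479]
  [   0.8696     0.6820     1.8244]
x = (I − A)⁻¹ d = adj(I−A)·d / det(I−A), with det(I−A) = 0.29325:
  x_S = (0.7650·80 + 0.1975·20 + 0.4550·60) / 0.29325 = 92.45 / 0.29325 ≈ 315.260
  x_F = (0.2550·80 + 0.3725·20 + 0.1900·60) / 0.29325 = 39.25 / 0.29325 ≈ 133.845
  x_P = (0.2550·80 + 0.2000·20 + 0.5350·60) / 0.29325 = 56.50 / 0.29325 ≈ 192.668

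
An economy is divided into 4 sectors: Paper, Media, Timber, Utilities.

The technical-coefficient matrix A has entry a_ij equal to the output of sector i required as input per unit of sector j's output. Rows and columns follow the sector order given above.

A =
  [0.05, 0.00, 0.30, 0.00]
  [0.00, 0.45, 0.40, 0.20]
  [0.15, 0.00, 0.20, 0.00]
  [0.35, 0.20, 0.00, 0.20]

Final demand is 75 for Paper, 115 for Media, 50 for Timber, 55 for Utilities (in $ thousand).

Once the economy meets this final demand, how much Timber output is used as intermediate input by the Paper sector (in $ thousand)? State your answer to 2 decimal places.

I − A =
  [   0.95     0.00    -0.30     0.00]
  [   0.00     0.55    -0.40    -0.20]
  [  -0.15     0.00     0.80     0.00]
  [  -0.35    -0.20     0.00     0.80]
Compute the cofactors C_ij = (−1)^(i+j)·(3×3 minor ij) of I−A; the adjugate is their transpose:
adj(I−A) = Cᵀ =
  [ 0.32000   0.00000   0.12000   0.00000]
  [ 0.10400   0.57200   0.32500   0.14300]
  [ 0.06000   0.00000   0.38000   0.00000]
  [ 0.16600   0.14300   0.13375   0.39325]
det(I−A) = Σ_j (I−A)_1j·C_1j = (0.95)(0.32000) + (0.00)(0.10400) + (-0.30)(0.06000) + (0.00)(0.16600) = 0.2860
(I − A)⁻¹ = adj(I−A) / det(I−A) ≈
  [   1.1189     0.0000     0.4196     0.0000]
  [   0.3636     2.0000     1.1364     0.5000]
  [   0.2098     0.0000     1.3287     0.0000]
  [   0.5804     0.5000     0.4677     1.3750]
First solve x = (I − A)⁻¹ d = adj(I−A)·d / det(I−A); in particular x_1 = (0.32000·75 + 0.00000·115 + 0.12000·50 + 0.00000·55) / 0.2860 = 30.00 / 0.2860 ≈ 104.8951.
Intermediate flow from 3 to 1: z_31 = a_31 · x_1 = 0.15 × 30.00 / 0.2860 = 4.50 / 0.2860 ≈ 15.73.

z_31 = 15.73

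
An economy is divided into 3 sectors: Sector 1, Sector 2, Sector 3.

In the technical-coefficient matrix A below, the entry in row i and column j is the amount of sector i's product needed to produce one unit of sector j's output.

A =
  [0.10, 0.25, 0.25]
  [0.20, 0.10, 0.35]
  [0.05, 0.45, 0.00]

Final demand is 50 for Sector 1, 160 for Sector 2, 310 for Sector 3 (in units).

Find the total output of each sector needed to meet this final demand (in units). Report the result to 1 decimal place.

I − A =
  [   0.90    -0.25    -0.25]
  [  -0.20     0.90    -0.35]
  [  -0.05    -0.45     1.00]
Cofactors of I−A, C_ij = (−1)^(i+j)·(minor ij) (rows/columns in the sector order above):
  C_11 = (0.90)(1.00) − (-0.35)(-0.45) = 0.7425
  C_12 = −[(-0.20)(1.00) − (-0.35)(-0.05)] = 0.2175
  C_13 = (-0.20)(-0.45) − (0.90)(-0.05) = 0.1350
  C_21 = −[(-0.25)(1.00) − (-0.25)(-0.45)] = 0.3625
  C_22 = (0.90)(1.00) − (-0.25)(-0.05) = 0.8875
  C_23 = −[(0.90)(-0.45) − (-0.25)(-0.05)] = 0.4175
  C_31 = (-0.25)(-0.35) − (-0.25)(0.90) = 0.3125
  C_32 = −[(0.90)(-0.35) − (-0.25)(-0.20)] = 0.3650
  C_33 = (0.90)(0.90) − (-0.25)(-0.20) = 0.7600
det(I−A) = Σ_j (I−A)_1j·C_1j = (0.90)(0.7425) + (-0.25)(0.2175) + (-0.25)(0.1350) = 0.580125
adj(I−A) = Cᵀ =
  [ 0.7425   0.3625   0.3125]
  [ 0.2175   0.8875   0.3650]
  [ 0.1350   0.4175   0.7600]
(I − A)⁻¹ = adj(I−A) / det(I−A) ≈
  [   1.2799     0.6249     0.5387]
  [   0.3749     1.5298     0.6292]
  [   0.2327     0.7197     1.3101]
x = (I − A)⁻¹ d = adj(I−A)·d / det(I−A), with det(I−A) = 0.580125:
  x_1 = (0.7425·50 + 0.3625·160 + 0.3125·310) / 0.580125 = 192.00 / 0.580125 ≈ 331.0
  x_2 = (0.2175·50 + 0.8875·160 + 0.3650·310) / 0.580125 = 266.025 / 0.580125 ≈ 458.6
  x_3 = (0.1350·50 + 0.4175·160 + 0.7600·310) / 0.580125 = 309.15 / 0.580125 ≈ 532.9

x_1 = 331.0, x_2 = 458.6, x_3 = 532.9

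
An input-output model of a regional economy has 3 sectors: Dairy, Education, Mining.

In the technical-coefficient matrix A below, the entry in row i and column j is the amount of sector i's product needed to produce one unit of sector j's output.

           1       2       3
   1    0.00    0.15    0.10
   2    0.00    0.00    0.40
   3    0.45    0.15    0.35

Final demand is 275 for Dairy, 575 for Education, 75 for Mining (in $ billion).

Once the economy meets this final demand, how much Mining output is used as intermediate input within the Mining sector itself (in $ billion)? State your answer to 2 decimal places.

z_33 = 218.79

I − A =
  [   1.00    -0.15    -0.10]
  [   0.00     1.00    -0.40]
  [  -0.45    -0.15     0.65]
Cofactors of I−A, C_ij = (−1)^(i+j)·(minor ij) (rows/columns in the sector order above):
  C_11 = (1.00)(0.65) − (-0.40)(-0.15) = 0.5900
  C_12 = −[(0.00)(0.65) − (-0.40)(-0.45)] = 0.1800
  C_13 = (0.00)(-0.15) − (1.00)(-0.45) = 0.4500
  C_21 = −[(-0.15)(0.65) − (-0.10)(-0.15)] = 0.1125
  C_22 = (1.00)(0.65) − (-0.10)(-0.45) = 0.6050
  C_23 = −[(1.00)(-0.15) − (-0.15)(-0.45)] = 0.2175
  C_31 = (-0.15)(-0.40) − (-0.10)(1.00) = 0.1600
  C_32 = −[(1.00)(-0.40) − (-0.10)(0.00)] = 0.4000
  C_33 = (1.00)(1.00) − (-0.15)(0.00) = 1.0000
det(I−A) = Σ_j (I−A)_1j·C_1j = (1.00)(0.5900) + (-0.15)(0.1800) + (-0.10)(0.4500) = 0.5180
adj(I−A) = Cᵀ =
  [ 0.5900   0.1125   0.1600]
  [ 0.1800   0.6050   0.4000]
  [ 0.4500   0.2175   1.0000]
(I − A)⁻¹ = adj(I−A) / det(I−A) ≈
  [   1.1390     0.2172     0.3089]
  [   0.3475     1.1680     0.7722]
  [   0.8687     0.4199     1.9305]
First solve x = (I − A)⁻¹ d = adj(I−A)·d / det(I−A); in particular x_3 = (0.4500·275 + 0.2175·575 + 1.0000·75) / 0.5180 = 323.8125 / 0.5180 ≈ 625.1207.
Intermediate flow from 3 to 3: z_33 = a_33 · x_3 = 0.35 × 323.8125 / 0.5180 = 113.334375 / 0.5180 ≈ 218.79.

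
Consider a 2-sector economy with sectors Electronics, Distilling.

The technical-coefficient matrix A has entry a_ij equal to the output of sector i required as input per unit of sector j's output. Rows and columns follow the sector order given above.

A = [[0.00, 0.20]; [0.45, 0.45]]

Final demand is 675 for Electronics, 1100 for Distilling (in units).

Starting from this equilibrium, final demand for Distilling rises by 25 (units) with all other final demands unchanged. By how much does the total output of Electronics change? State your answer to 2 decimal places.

Δx_E = 10.87

I − A =
  [   1.00    -0.20]
  [  -0.45     0.55]
det(I−A) = (1.00)(0.55) − (-0.20)(-0.45) = 0.4600
adj(I−A) = [[0.55, 0.20], [0.45, 1.00]]
(I − A)⁻¹ = adj(I−A) / det(I−A) ≈
  [   1.1957     0.4348]
  [   0.9783     2.1739]
Δx = (I − A)⁻¹ Δd with Δd having +25 in the Distilling component and 0 elsewhere.
So Δx_E = L_ED · (+25), where L_ED = adj(I−A)_ED / det(I−A) = 0.20 / 0.4600.
Δx_E = 0.20 × (+25) / 0.4600 = 5.00 / 0.4600 ≈ 10.87.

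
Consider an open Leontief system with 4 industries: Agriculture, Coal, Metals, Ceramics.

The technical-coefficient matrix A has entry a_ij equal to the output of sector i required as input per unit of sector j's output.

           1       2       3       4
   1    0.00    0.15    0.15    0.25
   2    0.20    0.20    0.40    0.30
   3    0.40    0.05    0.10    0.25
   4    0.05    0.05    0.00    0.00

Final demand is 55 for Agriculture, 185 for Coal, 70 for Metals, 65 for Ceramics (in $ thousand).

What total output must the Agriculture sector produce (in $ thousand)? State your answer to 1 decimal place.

I − A =
  [   1.00    -0.15    -0.15    -0.25]
  [  -0.20     0.80    -0.40    -0.30]
  [  -0.40    -0.05     0.90    -0.25]
  [  -0.05    -0.05     0.00     1.00]
Compute the cofactors C_ij = (−1)^(i+j)·(3×3 minor ij) of I−A; the adjugate is their transpose:
adj(I−A) = Cᵀ =
  [ 0.681500   0.155625   0.182750   0.262750]
  [ 0.358500   0.826875   0.427250   0.444500]
  [ 0.337250   0.128750   0.740250   0.308000]
  [ 0.052000   0.049125   0.030500   0.599500]
det(I−A) = Σ_j (I−A)_1j·C_1j = (1.00)(0.681500) + (-0.15)(0.358500) + (-0.15)(0.337250) + (-0.25)(0.052000) = 0.5641375
(I − A)⁻¹ = adj(I−A) / det(I−A) ≈
  [   1.2080     0.2759     0.3239     0.4658]
  [   0.6355     1.4657     0.7574     0.7879]
  [   0.5978     0.2282     1.3122     0.5460]
  [   0.0922     0.0871     0.0541     1.0627]
x = (I − A)⁻¹ d = adj(I−A)·d / det(I−A), with det(I−A) = 0.5641375:
  x_1 = (0.681500·55 + 0.155625·185 + 0.182750·70 + 0.262750·65) / 0.5641375 = 96.144375 / 0.5641375 ≈ 170.4
  x_2 = (0.358500·55 + 0.826875·185 + 0.427250·70 + 0.444500·65) / 0.5641375 = 231.489375 / 0.5641375 ≈ 410.3
  x_3 = (0.337250·55 + 0.128750·185 + 0.740250·70 + 0.308000·65) / 0.5641375 = 114.205 / 0.5641375 ≈ 202.4
  x_4 = (0.052000·55 + 0.049125·185 + 0.030500·70 + 0.599500·65) / 0.5641375 = 53.050625 / 0.5641375 ≈ 94.0

x_1 = 170.4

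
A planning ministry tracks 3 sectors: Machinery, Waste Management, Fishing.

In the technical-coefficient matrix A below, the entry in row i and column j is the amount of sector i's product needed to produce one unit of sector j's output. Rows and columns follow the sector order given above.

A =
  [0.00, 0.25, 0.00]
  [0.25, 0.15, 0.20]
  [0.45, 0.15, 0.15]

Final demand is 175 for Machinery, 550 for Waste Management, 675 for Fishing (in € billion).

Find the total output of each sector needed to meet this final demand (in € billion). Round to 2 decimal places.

I − A =
  [   1.00    -0.25     0.00]
  [  -0.25     0.85    -0.20]
  [  -0.45    -0.15     0.85]
Cofactors of I−A, C_ij = (−1)^(i+j)·(minor ij) (rows/columns in the sector order above):
  C_11 = (0.85)(0.85) − (-0.20)(-0.15) = 0.6925
  C_12 = −[(-0.25)(0.85) − (-0.20)(-0.45)] = 0.3025
  C_13 = (-0.25)(-0.15) − (0.85)(-0.45) = 0.4200
  C_21 = −[(-0.25)(0.85) − (0.00)(-0.15)] = 0.2125
  C_22 = (1.00)(0.85) − (0.00)(-0.45) = 0.8500
  C_23 = −[(1.00)(-0.15) − (-0.25)(-0.45)] = 0.2625
  C_31 = (-0.25)(-0.20) − (0.00)(0.85) = 0.0500
  C_32 = −[(1.00)(-0.20) − (0.00)(-0.25)] = 0.2000
  C_33 = (1.00)(0.85) − (-0.25)(-0.25) = 0.7875
det(I−A) = Σ_j (I−A)_1j·C_1j = (1.00)(0.6925) + (-0.25)(0.3025) + (0.00)(0.4200) = 0.616875
adj(I−A) = Cᵀ =
  [ 0.6925   0.2125   0.0500]
  [ 0.3025   0.8500   0.2000]
  [ 0.4200   0.2625   0.7875]
(I − A)⁻¹ = adj(I−A) / det(I−A) ≈
  [   1.1226     0.3445     0.0811]
  [   0.4904     1.3779     0.3242]
  [   0.6809     0.4255     1.2766]
x = (I − A)⁻¹ d = adj(I−A)·d / det(I−A), with det(I−A) = 0.616875:
  x_M = (0.6925·175 + 0.2125·550 + 0.0500·675) / 0.616875 = 271.8125 / 0.616875 ≈ 440.63
  x_W = (0.3025·175 + 0.8500·550 + 0.2000·675) / 0.616875 = 655.4375 / 0.616875 ≈ 1062.51
  x_F = (0.4200·175 + 0.2625·550 + 0.7875·675) / 0.616875 = 749.4375 / 0.616875 ≈ 1214.89

x_M = 440.63, x_W = 1062.51, x_F = 1214.89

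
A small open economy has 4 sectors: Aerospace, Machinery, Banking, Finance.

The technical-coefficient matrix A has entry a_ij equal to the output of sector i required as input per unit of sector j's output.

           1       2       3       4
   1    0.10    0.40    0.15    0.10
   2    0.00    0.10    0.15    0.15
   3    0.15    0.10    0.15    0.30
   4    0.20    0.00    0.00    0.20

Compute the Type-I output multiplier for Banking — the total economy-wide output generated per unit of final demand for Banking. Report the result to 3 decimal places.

I − A =
  [   0.90    -0.40    -0.15    -0.10]
  [   0.00     0.90    -0.15    -0.15]
  [  -0.15    -0.10     0.85    -0.30]
  [  -0.20     0.00     0.00     0.80]
Compute the cofactors C_ij = (−1)^(i+j)·(3×3 minor ij) of I−A; the adjugate is their transpose:
adj(I−A) = Cᵀ =
  [ 0.600000   0.284000   0.156000   0.186750]
  [ 0.052500   0.568000   0.109500   0.154125]
  [ 0.165000   0.142000   0.618000   0.279000]
  [ 0.150000   0.071000   0.039000   0.645750]
det(I−A) = Σ_j (I−A)_1j·C_1j = (0.90)(0.600000) + (-0.40)(0.052500) + (-0.15)(0.165000) + (-0.10)(0.150000) = 0.47925
(I − A)⁻¹ = adj(I−A) / det(I−A) ≈
  [   1.2520     0.5926     0.3255     0.3897]
  [   0.1095     1.1852     0.2285     0.3216]
  [   0.3443     0.2963     1.2895     0.5822]
  [   0.3130     0.1481     0.0814     1.3474]
The output multiplier for sector j is the column-j sum of the Leontief inverse (I − A)⁻¹ = adj(I−A) / det(I−A).
Column 3 of adj(I−A): (0.156000, 0.109500, 0.618000, 0.039000); det(I−A) = 0.47925.
m_3 = (0.156000 + 0.109500 + 0.618000 + 0.039000) / 0.47925 = 0.9225 / 0.47925 ≈ 1.925.

m_3 = 1.925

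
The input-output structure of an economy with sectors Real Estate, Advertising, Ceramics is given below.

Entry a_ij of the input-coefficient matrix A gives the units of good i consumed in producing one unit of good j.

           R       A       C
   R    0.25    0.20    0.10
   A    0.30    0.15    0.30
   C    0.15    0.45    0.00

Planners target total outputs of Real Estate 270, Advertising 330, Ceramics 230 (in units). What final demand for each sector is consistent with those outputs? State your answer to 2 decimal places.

d_R = 113.50, d_A = 130.50, d_C = 41.00

I − A =
  [   0.75    -0.20    -0.10]
  [  -0.30     0.85    -0.30]
  [  -0.15    -0.45     1.00]
d = (I − A) x:
  d_R = (+0.75)·270 + (-0.20)·330 + (-0.10)·230 = 113.50
  d_A = (-0.30)·270 + (+0.85)·330 + (-0.30)·230 = 130.50
  d_C = (-0.15)·270 + (-0.45)·330 + (+1.00)·230 = 41.00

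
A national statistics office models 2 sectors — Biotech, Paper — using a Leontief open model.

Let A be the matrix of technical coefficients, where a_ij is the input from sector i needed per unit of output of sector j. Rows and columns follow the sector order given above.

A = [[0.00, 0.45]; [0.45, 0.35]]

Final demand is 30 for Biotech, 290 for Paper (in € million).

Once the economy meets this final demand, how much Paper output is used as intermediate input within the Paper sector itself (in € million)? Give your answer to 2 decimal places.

I − A =
  [   1.00    -0.45]
  [  -0.45     0.65]
det(I−A) = (1.00)(0.65) − (-0.45)(-0.45) = 0.4475
adj(I−A) = [[0.65, 0.45], [0.45, 1.00]]
(I − A)⁻¹ = adj(I−A) / det(I−A) ≈
  [   1.4525     1.0056]
  [   1.0056     2.2346]
First solve x = (I − A)⁻¹ d = adj(I−A)·d / det(I−A); in particular x_P = (0.45·30 + 1.00·290) / 0.4475 = 303.50 / 0.4475 ≈ 678.2123.
Intermediate flow from P to P: z_PP = a_PP · x_P = 0.35 × 303.50 / 0.4475 = 106.225 / 0.4475 ≈ 237.37.

z_PP = 237.37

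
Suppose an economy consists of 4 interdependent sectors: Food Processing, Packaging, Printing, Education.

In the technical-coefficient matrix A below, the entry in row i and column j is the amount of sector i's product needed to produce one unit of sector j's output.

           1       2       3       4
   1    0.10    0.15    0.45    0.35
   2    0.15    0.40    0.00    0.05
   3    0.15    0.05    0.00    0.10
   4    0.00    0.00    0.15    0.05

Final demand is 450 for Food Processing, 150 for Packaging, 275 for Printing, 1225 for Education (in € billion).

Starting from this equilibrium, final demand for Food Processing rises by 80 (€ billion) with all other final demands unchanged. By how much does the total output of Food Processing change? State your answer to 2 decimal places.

I − A =
  [   0.90    -0.15    -0.45    -0.35]
  [  -0.15     0.60     0.00    -0.05]
  [  -0.15    -0.05     1.00    -0.10]
  [   0.00     0.00    -0.15     0.95]
Compute the cofactors C_ij = (−1)^(i+j)·(3×3 minor ij) of I−A; the adjugate is their transpose:
adj(I−A) = Cᵀ =
  [ 0.560625   0.164250   0.289125   0.245625]
  [ 0.141375   0.769500   0.078750   0.100875]
  [ 0.092625   0.064125   0.491625   0.089250]
  [ 0.014625   0.010125   0.077625   0.473625]
det(I−A) = Σ_j (I−A)_1j·C_1j = (0.90)(0.560625) + (-0.15)(0.141375) + (-0.45)(0.092625) + (-0.35)(0.014625) = 0.43655625
(I − A)⁻¹ = adj(I−A) / det(I−A) ≈
  [   1.2842     0.3762     0.6623     0.5626]
  [   0.3238     1.7627     0.1804     0.2311]
  [   0.2122     0.1469     1.1261     0.2044]
  [   0.0335     0.0232     0.1778     1.0849]
Δx = (I − A)⁻¹ Δd with Δd having +80 in the Food Processing component and 0 elsewhere.
So Δx_1 = L_11 · (+80), where L_11 = adj(I−A)_11 / det(I−A) = 0.560625 / 0.43655625.
Δx_1 = 0.560625 × (+80) / 0.43655625 = 44.85 / 0.43655625 ≈ 102.74.

Δx_1 = 102.74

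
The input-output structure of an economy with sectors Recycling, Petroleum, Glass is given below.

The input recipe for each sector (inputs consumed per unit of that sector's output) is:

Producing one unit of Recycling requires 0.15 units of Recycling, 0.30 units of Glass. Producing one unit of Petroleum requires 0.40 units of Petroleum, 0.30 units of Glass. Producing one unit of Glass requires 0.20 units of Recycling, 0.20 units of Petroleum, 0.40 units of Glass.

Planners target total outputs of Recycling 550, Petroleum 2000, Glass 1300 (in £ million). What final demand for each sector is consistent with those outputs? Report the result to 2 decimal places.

I − A =
  [   0.85     0.00    -0.20]
  [   0.00     0.60    -0.20]
  [  -0.30    -0.30     0.60]
d = (I − A) x:
  d_1 = (+0.85)·550 + (+0.00)·2000 + (-0.20)·1300 = 207.50
  d_2 = (+0.00)·550 + (+0.60)·2000 + (-0.20)·1300 = 940.00
  d_3 = (-0.30)·550 + (-0.30)·2000 + (+0.60)·1300 = 15.00

d_1 = 207.50, d_2 = 940.00, d_3 = 15.00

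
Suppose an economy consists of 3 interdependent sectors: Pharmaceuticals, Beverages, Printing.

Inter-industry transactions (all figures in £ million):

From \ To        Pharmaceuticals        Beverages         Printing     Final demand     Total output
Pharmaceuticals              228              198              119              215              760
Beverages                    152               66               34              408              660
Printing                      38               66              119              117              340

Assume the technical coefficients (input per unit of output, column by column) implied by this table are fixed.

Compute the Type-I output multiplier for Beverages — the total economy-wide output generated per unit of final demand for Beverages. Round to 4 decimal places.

Technical coefficients a_ij = z_ij / X_j:
  a_11 = 228/760 = 0.30, a_21 = 152/760 = 0.20, a_31 = 38/760 = 0.05
  a_12 = 198/660 = 0.30, a_22 = 66/660 = 0.10, a_32 = 66/660 = 0.10
  a_13 = 119/340 = 0.35, a_23 = 34/340 = 0.10, a_33 = 119/340 = 0.35
I − A =
  [   0.70    -0.30    -0.35]
  [  -0.20     0.90    -0.10]
  [  -0.05    -0.10     0.65]
Cofactors of I−A, C_ij = (−1)^(i+j)·(minor ij) (rows/columns in the sector order above):
  C_11 = (0.90)(0.65) − (-0.10)(-0.10) = 0.5750
  C_12 = −[(-0.20)(0.65) − (-0.10)(-0.05)] = 0.1350
  C_13 = (-0.20)(-0.10) − (0.90)(-0.05) = 0.0650
  C_21 = −[(-0.30)(0.65) − (-0.35)(-0.10)] = 0.2300
  C_22 = (0.70)(0.65) − (-0.35)(-0.05) = 0.4375
  C_23 = −[(0.70)(-0.10) − (-0.30)(-0.05)] = 0.0850
  C_31 = (-0.30)(-0.10) − (-0.35)(0.90) = 0.3450
  C_32 = −[(0.70)(-0.10) − (-0.35)(-0.20)] = 0.1400
  C_33 = (0.70)(0.90) − (-0.30)(-0.20) = 0.5700
det(I−A) = Σ_j (I−A)_1j·C_1j = (0.70)(0.5750) + (-0.30)(0.1350) + (-0.35)(0.0650) = 0.33925
adj(I−A) = Cᵀ =
  [ 0.5750   0.2300   0.3450]
  [ 0.1350   0.4375   0.1400]
  [ 0.0650   0.0850   0.5700]
(I − A)⁻¹ = adj(I−A) / det(I−A) ≈
  [   1.69492     0.67797     1.01695]
  [   0.39794     1.28961     0.41268]
  [   0.19160     0.25055     1.68018]
The output multiplier for sector j is the column-j sum of the Leontief inverse (I − A)⁻¹ = adj(I−A) / det(I−A).
Column 2 of adj(I−A): (0.2300, 0.4375, 0.0850); det(I−A) = 0.33925.
m_2 = (0.2300 + 0.4375 + 0.0850) / 0.33925 = 0.7525 / 0.33925 ≈ 2.2181.

m_2 = 2.2181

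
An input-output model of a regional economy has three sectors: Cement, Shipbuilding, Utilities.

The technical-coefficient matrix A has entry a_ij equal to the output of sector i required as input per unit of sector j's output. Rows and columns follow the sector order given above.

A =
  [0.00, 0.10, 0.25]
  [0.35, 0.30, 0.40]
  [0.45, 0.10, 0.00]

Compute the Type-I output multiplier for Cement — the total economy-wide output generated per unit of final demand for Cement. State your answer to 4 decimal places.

I − A =
  [   1.00    -0.10    -0.25]
  [  -0.35     0.70    -0.40]
  [  -0.45    -0.10     1.00]
Cofactors of I−A, C_ij = (−1)^(i+j)·(minor ij) (rows/columns in the sector order above):
  C_11 = (0.70)(1.00) − (-0.40)(-0.10) = 0.6600
  C_12 = −[(-0.35)(1.00) − (-0.40)(-0.45)] = 0.5300
  C_13 = (-0.35)(-0.10) − (0.70)(-0.45) = 0.3500
  C_21 = −[(-0.10)(1.00) − (-0.25)(-0.10)] = 0.1250
  C_22 = (1.00)(1.00) − (-0.25)(-0.45) = 0.8875
  C_23 = −[(1.00)(-0.10) − (-0.10)(-0.45)] = 0.1450
  C_31 = (-0.10)(-0.40) − (-0.25)(0.70) = 0.2150
  C_32 = −[(1.00)(-0.40) − (-0.25)(-0.35)] = 0.4875
  C_33 = (1.00)(0.70) − (-0.10)(-0.35) = 0.6650
det(I−A) = Σ_j (I−A)_1j·C_1j = (1.00)(0.6600) + (-0.10)(0.5300) + (-0.25)(0.3500) = 0.5195
adj(I−A) = Cᵀ =
  [ 0.6600   0.1250   0.2150]
  [ 0.5300   0.8875   0.4875]
  [ 0.3500   0.1450   0.6650]
(I − A)⁻¹ = adj(I−A) / det(I−A) ≈
  [   1.27045     0.24062     0.41386]
  [   1.02021     1.70837     0.93840]
  [   0.67372     0.27911     1.28008]
The output multiplier for sector j is the column-j sum of the Leontief inverse (I − A)⁻¹ = adj(I−A) / det(I−A).
Column C of adj(I−A): (0.6600, 0.5300, 0.3500); det(I−A) = 0.5195.
m_C = (0.6600 + 0.5300 + 0.3500) / 0.5195 = 1.54 / 0.5195 ≈ 2.9644.

m_C = 2.9644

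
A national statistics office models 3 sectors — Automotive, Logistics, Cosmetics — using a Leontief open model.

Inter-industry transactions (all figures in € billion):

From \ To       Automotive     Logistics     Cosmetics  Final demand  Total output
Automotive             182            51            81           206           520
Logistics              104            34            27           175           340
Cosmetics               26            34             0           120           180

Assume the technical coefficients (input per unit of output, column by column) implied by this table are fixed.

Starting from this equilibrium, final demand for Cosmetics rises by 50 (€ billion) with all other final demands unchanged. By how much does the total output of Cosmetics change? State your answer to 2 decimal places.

Δx_C = 53.90

Technical coefficients a_ij = z_ij / X_j:
  a_AA = 182/520 = 0.35, a_LA = 104/520 = 0.20, a_CA = 26/520 = 0.05
  a_AL = 51/340 = 0.15, a_LL = 34/340 = 0.10, a_CL = 34/340 = 0.10
  a_AC = 81/180 = 0.45, a_LC = 27/180 = 0.15, a_CC = 0/180 = 0.00
I − A =
  [   0.65    -0.15    -0.45]
  [  -0.20     0.90    -0.15]
  [  -0.05    -0.10     1.00]
Cofactors of I−A, C_ij = (−1)^(i+j)·(minor ij) (rows/columns in the sector order above):
  C_11 = (0.90)(1.00) − (-0.15)(-0.10) = 0.8850
  C_12 = −[(-0.20)(1.00) − (-0.15)(-0.05)] = 0.2075
  C_13 = (-0.20)(-0.10) − (0.90)(-0.05) = 0.0650
  C_21 = −[(-0.15)(1.00) − (-0.45)(-0.10)] = 0.1950
  C_22 = (0.65)(1.00) − (-0.45)(-0.05) = 0.6275
  C_23 = −[(0.65)(-0.10) − (-0.15)(-0.05)] = 0.0725
  C_31 = (-0.15)(-0.15) − (-0.45)(0.90) = 0.4275
  C_32 = −[(0.65)(-0.15) − (-0.45)(-0.20)] = 0.1875
  C_33 = (0.65)(0.90) − (-0.15)(-0.20) = 0.5550
det(I−A) = Σ_j (I−A)_1j·C_1j = (0.65)(0.8850) + (-0.15)(0.2075) + (-0.45)(0.0650) = 0.514875
adj(I−A) = Cᵀ =
  [ 0.8850   0.1950   0.4275]
  [ 0.2075   0.6275   0.1875]
  [ 0.0650   0.0725   0.5550]
(I − A)⁻¹ = adj(I−A) / det(I−A) ≈
  [   1.7189     0.3787     0.8303]
  [   0.4030     1.2187     0.3642]
  [   0.1262     0.1408     1.0779]
Δx = (I − A)⁻¹ Δd with Δd having +50 in the Cosmetics component and 0 elsewhere.
So Δx_C = L_CC · (+50), where L_CC = adj(I−A)_CC / det(I−A) = 0.5550 / 0.514875.
Δx_C = 0.5550 × (+50) / 0.514875 = 27.75 / 0.514875 ≈ 53.90.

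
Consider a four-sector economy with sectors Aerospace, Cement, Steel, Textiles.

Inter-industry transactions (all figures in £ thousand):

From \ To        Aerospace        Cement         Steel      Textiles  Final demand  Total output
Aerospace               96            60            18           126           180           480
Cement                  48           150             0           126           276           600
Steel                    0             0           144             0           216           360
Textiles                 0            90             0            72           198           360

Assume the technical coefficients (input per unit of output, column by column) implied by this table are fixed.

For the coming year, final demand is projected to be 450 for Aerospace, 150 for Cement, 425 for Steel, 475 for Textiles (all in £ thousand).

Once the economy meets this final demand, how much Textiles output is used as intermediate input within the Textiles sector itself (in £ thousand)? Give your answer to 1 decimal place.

Technical coefficients a_ij = z_ij / X_j:
  a_AA = 96/480 = 0.20, a_CA = 48/480 = 0.10, a_SA = 0/480 = 0.00, a_TA = 0/480 = 0.00
  a_AC = 60/600 = 0.10, a_CC = 150/600 = 0.25, a_SC = 0/600 = 0.00, a_TC = 90/600 = 0.15
  a_AS = 18/360 = 0.05, a_CS = 0/360 = 0.00, a_SS = 144/360 = 0.40, a_TS = 0/360 = 0.00
  a_AT = 126/360 = 0.35, a_CT = 126/360 = 0.35, a_ST = 0/360 = 0.00, a_TT = 72/360 = 0.20
I − A =
  [   0.80    -0.10    -0.05    -0.35]
  [  -0.10     0.75     0.00    -0.35]
  [   0.00     0.00     0.60     0.00]
  [   0.00    -0.15     0.00     0.80]
Compute the cofactors C_ij = (−1)^(i+j)·(3×3 minor ij) of I−A; the adjugate is their transpose:
adj(I−A) = Cᵀ =
  [ 0.328500   0.079500   0.027375   0.178500]
  [ 0.048000   0.384000   0.004000   0.189000]
  [ 0.000000   0.000000   0.424750   0.000000]
  [ 0.009000   0.072000   0.000750   0.354000]
det(I−A) = Σ_j (I−A)_1j·C_1j = (0.80)(0.328500) + (-0.10)(0.048000) + (-0.05)(0.000000) + (-0.35)(0.009000) = 0.25485
(I − A)⁻¹ = adj(I−A) / det(I−A) ≈
  [   1.2890     0.3119     0.1074     0.7004]
  [   0.1883     1.5068     0.0157     0.7416]
  [   0.0000     0.0000     1.6667     0.0000]
  [   0.0353     0.2825     0.0029     1.3891]
First solve x = (I − A)⁻¹ d = adj(I−A)·d / det(I−A); in particular x_T = (0.009000·450 + 0.072000·150 + 0.000750·425 + 0.354000·475) / 0.25485 = 183.31875 / 0.25485 ≈ 719.320.
Intermediate flow from T to T: z_TT = a_TT · x_T = 0.20 × 183.31875 / 0.25485 = 36.66375 / 0.25485 ≈ 143.9.

z_TT = 143.9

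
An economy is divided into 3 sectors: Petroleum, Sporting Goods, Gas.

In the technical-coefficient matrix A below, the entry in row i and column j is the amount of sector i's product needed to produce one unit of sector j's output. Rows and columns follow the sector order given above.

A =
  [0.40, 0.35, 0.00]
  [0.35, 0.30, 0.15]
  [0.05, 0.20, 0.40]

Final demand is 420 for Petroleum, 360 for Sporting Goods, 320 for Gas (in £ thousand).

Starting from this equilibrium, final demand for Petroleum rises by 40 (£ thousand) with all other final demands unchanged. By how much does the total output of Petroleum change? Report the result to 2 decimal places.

Δx_P = 98.81

I − A =
  [   0.60    -0.35     0.00]
  [  -0.35     0.70    -0.15]
  [  -0.05    -0.20     0.60]
Cofactors of I−A, C_ij = (−1)^(i+j)·(minor ij) (rows/columns in the sector order above):
  C_11 = (0.70)(0.60) − (-0.15)(-0.20) = 0.3900
  C_12 = −[(-0.35)(0.60) − (-0.15)(-0.05)] = 0.2175
  C_13 = (-0.35)(-0.20) − (0.70)(-0.05) = 0.1050
  C_21 = −[(-0.35)(0.60) − (0.00)(-0.20)] = 0.2100
  C_22 = (0.60)(0.60) − (0.00)(-0.05) = 0.3600
  C_23 = −[(0.60)(-0.20) − (-0.35)(-0.05)] = 0.1375
  C_31 = (-0.35)(-0.15) − (0.00)(0.70) = 0.0525
  C_32 = −[(0.60)(-0.15) − (0.00)(-0.35)] = 0.0900
  C_33 = (0.60)(0.70) − (-0.35)(-0.35) = 0.2975
det(I−A) = Σ_j (I−A)_1j·C_1j = (0.60)(0.3900) + (-0.35)(0.2175) + (0.00)(0.1050) = 0.157875
adj(I−A) = Cᵀ =
  [ 0.3900   0.2100   0.0525]
  [ 0.2175   0.3600   0.0900]
  [ 0.1050   0.1375   0.2975]
(I − A)⁻¹ = adj(I−A) / det(I−A) ≈
  [   2.4703     1.3302     0.3325]
  [   1.3777     2.2803     0.5701]
  [   0.6651     0.8709     1.8844]
Δx = (I − A)⁻¹ Δd with Δd having +40 in the Petroleum component and 0 elsewhere.
So Δx_P = L_PP · (+40), where L_PP = adj(I−A)_PP / det(I−A) = 0.3900 / 0.157875.
Δx_P = 0.3900 × (+40) / 0.157875 = 15.60 / 0.157875 ≈ 98.81.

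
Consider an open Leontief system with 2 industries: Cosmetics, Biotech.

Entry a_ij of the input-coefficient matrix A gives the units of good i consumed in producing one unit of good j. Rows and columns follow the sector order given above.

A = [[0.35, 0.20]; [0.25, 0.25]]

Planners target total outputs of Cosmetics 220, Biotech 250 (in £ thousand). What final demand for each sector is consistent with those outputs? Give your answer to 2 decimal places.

I − A =
  [   0.65    -0.20]
  [  -0.25     0.75]
d = (I − A) x:
  d_C = (+0.65)·220 + (-0.20)·250 = 93.00
  d_B = (-0.25)·220 + (+0.75)·250 = 132.50

d_C = 93.00, d_B = 132.50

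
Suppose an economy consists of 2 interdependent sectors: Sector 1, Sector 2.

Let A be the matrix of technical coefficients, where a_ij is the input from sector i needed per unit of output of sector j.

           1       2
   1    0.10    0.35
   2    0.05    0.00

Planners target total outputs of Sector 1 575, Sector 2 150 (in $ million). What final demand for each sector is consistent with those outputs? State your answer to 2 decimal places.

I − A =
  [   0.90    -0.35]
  [  -0.05     1.00]
d = (I − A) x:
  d_1 = (+0.90)·575 + (-0.35)·150 = 465.00
  d_2 = (-0.05)·575 + (+1.00)·150 = 121.25

d_1 = 465.00, d_2 = 121.25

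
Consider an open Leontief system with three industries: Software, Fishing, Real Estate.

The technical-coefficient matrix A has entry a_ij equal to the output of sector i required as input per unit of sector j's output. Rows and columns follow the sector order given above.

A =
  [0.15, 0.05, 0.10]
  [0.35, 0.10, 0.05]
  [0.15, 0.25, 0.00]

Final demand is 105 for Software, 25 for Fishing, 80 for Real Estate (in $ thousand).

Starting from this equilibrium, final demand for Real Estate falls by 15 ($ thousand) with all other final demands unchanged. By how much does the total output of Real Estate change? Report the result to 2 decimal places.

I − A =
  [   0.85    -0.05    -0.10]
  [  -0.35     0.90    -0.05]
  [  -0.15    -0.25     1.00]
Cofactors of I−A, C_ij = (−1)^(i+j)·(minor ij) (rows/columns in the sector order above):
  C_11 = (0.90)(1.00) − (-0.05)(-0.25) = 0.8875
  C_12 = −[(-0.35)(1.00) − (-0.05)(-0.15)] = 0.3575
  C_13 = (-0.35)(-0.25) − (0.90)(-0.15) = 0.2225
  C_21 = −[(-0.05)(1.00) − (-0.10)(-0.25)] = 0.0750
  C_22 = (0.85)(1.00) − (-0.10)(-0.15) = 0.8350
  C_23 = −[(0.85)(-0.25) − (-0.05)(-0.15)] = 0.2200
  C_31 = (-0.05)(-0.05) − (-0.10)(0.90) = 0.0925
  C_32 = −[(0.85)(-0.05) − (-0.10)(-0.35)] = 0.0775
  C_33 = (0.85)(0.90) − (-0.05)(-0.35) = 0.7475
det(I−A) = Σ_j (I−A)_1j·C_1j = (0.85)(0.8875) + (-0.05)(0.3575) + (-0.10)(0.2225) = 0.71425
adj(I−A) = Cᵀ =
  [ 0.8875   0.0750   0.0925]
  [ 0.3575   0.8350   0.0775]
  [ 0.2225   0.2200   0.7475]
(I − A)⁻¹ = adj(I−A) / det(I−A) ≈
  [   1.2426     0.1050     0.1295]
  [   0.5005     1.1691     0.1085]
  [   0.3115     0.3080     1.0466]
Δx = (I − A)⁻¹ Δd with Δd having -15 in the Real Estate component and 0 elsewhere.
So Δx_3 = L_33 · (-15), where L_33 = adj(I−A)_33 / det(I−A) = 0.7475 / 0.71425.
Δx_3 = 0.7475 × (-15) / 0.71425 = -11.2125 / 0.71425 ≈ -15.70.

Δx_3 = -15.70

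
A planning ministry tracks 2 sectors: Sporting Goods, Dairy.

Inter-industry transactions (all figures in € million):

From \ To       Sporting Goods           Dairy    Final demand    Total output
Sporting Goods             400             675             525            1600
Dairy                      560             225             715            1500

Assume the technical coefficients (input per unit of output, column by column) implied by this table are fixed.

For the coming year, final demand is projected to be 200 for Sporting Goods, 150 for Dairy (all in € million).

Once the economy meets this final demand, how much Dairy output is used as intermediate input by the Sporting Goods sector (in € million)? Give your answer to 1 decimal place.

z_DS = 173.2

Technical coefficients a_ij = z_ij / X_j:
  a_SS = 400/1600 = 0.25, a_DS = 560/1600 = 0.35
  a_SD = 675/1500 = 0.45, a_DD = 225/1500 = 0.15
I − A =
  [   0.75    -0.45]
  [  -0.35     0.85]
det(I−A) = (0.75)(0.85) − (-0.45)(-0.35) = 0.4800
adj(I−A) = [[0.85, 0.45], [0.35, 0.75]]
(I − A)⁻¹ = adj(I−A) / det(I−A) ≈
  [   1.7708     0.9375]
  [   0.7292     1.5625]
First solve x = (I − A)⁻¹ d = adj(I−A)·d / det(I−A); in particular x_S = (0.85·200 + 0.45·150) / 0.4800 = 237.50 / 0.4800 ≈ 494.792.
Intermediate flow from D to S: z_DS = a_DS · x_S = 0.35 × 237.50 / 0.4800 = 83.125 / 0.4800 ≈ 173.2.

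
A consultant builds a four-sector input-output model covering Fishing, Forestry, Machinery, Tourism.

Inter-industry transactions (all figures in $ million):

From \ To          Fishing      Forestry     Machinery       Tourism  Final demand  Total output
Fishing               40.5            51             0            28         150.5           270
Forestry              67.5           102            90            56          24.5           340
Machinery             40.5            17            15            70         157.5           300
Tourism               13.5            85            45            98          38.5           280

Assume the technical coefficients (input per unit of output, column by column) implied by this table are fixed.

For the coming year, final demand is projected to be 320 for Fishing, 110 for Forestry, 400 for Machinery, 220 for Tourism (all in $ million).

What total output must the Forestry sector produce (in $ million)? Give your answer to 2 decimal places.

Technical coefficients a_ij = z_ij / X_j:
  a_11 = 40.5/270 = 0.15, a_21 = 67.5/270 = 0.25, a_31 = 40.5/270 = 0.15, a_41 = 13.5/270 = 0.05
  a_12 = 51/340 = 0.15, a_22 = 102/340 = 0.30, a_32 = 17/340 = 0.05, a_42 = 85/340 = 0.25
  a_13 = 0/300 = 0.00, a_23 = 90/300 = 0.30, a_33 = 15/300 = 0.05, a_43 = 45/300 = 0.15
  a_14 = 28/280 = 0.10, a_24 = 56/280 = 0.20, a_34 = 70/280 = 0.25, a_44 = 98/280 = 0.35
I − A =
  [   0.85    -0.15     0.00    -0.10]
  [  -0.25     0.70    -0.30    -0.20]
  [  -0.15    -0.05     0.95    -0.25]
  [  -0.05    -0.25    -0.15     0.65]
Compute the cofactors C_ij = (−1)^(i+j)·(3×3 minor ij) of I−A; the adjugate is their transpose:
adj(I−A) = Cᵀ =
  [ 0.328500   0.111500   0.051750   0.104750]
  [ 0.192000   0.486000   0.193500   0.253500]
  [ 0.093750   0.100750   0.308625   0.164125]
  [ 0.120750   0.218750   0.149625   0.510125]
det(I−A) = Σ_j (I−A)_1j·C_1j = (0.85)(0.328500) + (-0.15)(0.192000) + (0.00)(0.093750) + (-0.10)(0.120750) = 0.23835
(I − A)⁻¹ = adj(I−A) / det(I−A) ≈
  [   1.3782     0.4678     0.2171     0.4395]
  [   0.8055     2.0390     0.8118     1.0636]
  [   0.3933     0.4227     1.2948     0.6886]
  [   0.5066     0.9178     0.6278     2.1402]
x = (I − A)⁻¹ d = adj(I−A)·d / det(I−A), with det(I−A) = 0.23835:
  x_1 = (0.328500·320 + 0.111500·110 + 0.051750·400 + 0.104750·220) / 0.23835 = 161.13 / 0.23835 ≈ 676.02
  x_2 = (0.192000·320 + 0.486000·110 + 0.193500·400 + 0.253500·220) / 0.23835 = 248.07 / 0.23835 ≈ 1040.78
  x_3 = (0.093750·320 + 0.100750·110 + 0.308625·400 + 0.164125·220) / 0.23835 = 200.64 / 0.23835 ≈ 841.79
  x_4 = (0.120750·320 + 0.218750·110 + 0.149625·400 + 0.510125·220) / 0.23835 = 234.78 / 0.23835 ≈ 985.02

x_2 = 1040.78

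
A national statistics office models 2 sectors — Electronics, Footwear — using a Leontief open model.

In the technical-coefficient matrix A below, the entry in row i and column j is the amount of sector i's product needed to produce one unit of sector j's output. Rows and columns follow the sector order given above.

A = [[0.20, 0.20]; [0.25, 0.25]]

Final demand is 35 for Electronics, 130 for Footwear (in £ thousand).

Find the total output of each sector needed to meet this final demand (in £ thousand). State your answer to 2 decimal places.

I − A =
  [   0.80    -0.20]
  [  -0.25     0.75]
det(I−A) = (0.80)(0.75) − (-0.20)(-0.25) = 0.5500
adj(I−A) = [[0.75, 0.20], [0.25, 0.80]]
(I − A)⁻¹ = adj(I−A) / det(I−A) ≈
  [   1.3636     0.3636]
  [   0.4545     1.4545]
x = (I − A)⁻¹ d = adj(I−A)·d / det(I−A), with det(I−A) = 0.5500:
  x_E = (0.75·35 + 0.20·130) / 0.5500 = 52.25 / 0.5500 = 95.00
  x_F = (0.25·35 + 0.80·130) / 0.5500 = 112.75 / 0.5500 = 205.00

x_E = 95.00, x_F = 205.00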